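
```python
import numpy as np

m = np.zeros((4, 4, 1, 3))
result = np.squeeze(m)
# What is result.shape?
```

(4, 4, 3)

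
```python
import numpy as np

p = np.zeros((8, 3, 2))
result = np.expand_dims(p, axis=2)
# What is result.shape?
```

(8, 3, 1, 2)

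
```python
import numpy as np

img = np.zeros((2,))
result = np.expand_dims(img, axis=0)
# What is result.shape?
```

(1, 2)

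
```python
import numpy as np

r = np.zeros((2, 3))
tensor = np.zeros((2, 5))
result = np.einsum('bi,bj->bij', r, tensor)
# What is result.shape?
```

(2, 3, 5)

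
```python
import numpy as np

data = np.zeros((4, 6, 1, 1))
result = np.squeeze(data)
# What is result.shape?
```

(4, 6)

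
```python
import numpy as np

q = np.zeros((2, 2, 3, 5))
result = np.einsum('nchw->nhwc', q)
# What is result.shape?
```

(2, 3, 5, 2)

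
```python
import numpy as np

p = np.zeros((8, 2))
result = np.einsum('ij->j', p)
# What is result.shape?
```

(2,)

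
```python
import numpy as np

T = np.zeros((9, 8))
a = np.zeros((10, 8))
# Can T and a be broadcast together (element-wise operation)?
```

No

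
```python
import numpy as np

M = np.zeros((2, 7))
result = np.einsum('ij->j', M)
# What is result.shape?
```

(7,)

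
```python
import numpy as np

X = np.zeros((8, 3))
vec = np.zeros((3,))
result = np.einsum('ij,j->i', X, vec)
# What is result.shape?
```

(8,)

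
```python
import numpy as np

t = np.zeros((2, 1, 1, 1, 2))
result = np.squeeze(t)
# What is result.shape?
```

(2, 2)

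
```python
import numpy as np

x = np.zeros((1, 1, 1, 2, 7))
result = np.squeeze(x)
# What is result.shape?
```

(2, 7)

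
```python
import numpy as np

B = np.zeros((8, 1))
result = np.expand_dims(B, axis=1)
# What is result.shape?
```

(8, 1, 1)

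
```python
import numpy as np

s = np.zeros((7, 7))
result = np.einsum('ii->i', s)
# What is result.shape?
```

(7,)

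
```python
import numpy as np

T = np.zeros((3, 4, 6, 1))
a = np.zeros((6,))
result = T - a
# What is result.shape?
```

(3, 4, 6, 6)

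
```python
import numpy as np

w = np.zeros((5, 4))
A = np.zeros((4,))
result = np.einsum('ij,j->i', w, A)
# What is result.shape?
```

(5,)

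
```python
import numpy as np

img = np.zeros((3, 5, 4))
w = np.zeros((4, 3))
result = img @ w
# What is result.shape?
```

(3, 5, 3)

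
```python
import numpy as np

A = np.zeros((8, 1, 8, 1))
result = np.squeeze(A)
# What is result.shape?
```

(8, 8)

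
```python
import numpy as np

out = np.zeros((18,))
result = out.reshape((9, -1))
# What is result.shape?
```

(9, 2)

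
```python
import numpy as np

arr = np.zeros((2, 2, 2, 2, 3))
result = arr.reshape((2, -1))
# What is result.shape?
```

(2, 24)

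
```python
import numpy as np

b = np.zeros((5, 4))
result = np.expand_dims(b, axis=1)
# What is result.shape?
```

(5, 1, 4)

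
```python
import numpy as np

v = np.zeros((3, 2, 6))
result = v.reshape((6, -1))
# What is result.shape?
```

(6, 6)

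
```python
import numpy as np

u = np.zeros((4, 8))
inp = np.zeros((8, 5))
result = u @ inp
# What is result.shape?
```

(4, 5)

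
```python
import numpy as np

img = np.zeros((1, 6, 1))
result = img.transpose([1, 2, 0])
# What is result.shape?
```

(6, 1, 1)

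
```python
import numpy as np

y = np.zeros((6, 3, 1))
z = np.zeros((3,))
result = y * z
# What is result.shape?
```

(6, 3, 3)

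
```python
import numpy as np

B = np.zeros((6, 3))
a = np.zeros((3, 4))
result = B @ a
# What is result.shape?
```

(6, 4)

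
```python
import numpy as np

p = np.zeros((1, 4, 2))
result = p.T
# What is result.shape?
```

(2, 4, 1)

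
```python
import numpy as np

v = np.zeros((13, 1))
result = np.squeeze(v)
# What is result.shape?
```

(13,)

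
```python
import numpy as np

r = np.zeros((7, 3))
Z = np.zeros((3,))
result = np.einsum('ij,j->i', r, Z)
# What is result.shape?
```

(7,)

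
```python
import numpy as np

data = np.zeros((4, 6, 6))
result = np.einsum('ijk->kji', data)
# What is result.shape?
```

(6, 6, 4)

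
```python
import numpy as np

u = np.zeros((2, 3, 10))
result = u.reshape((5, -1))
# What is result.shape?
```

(5, 12)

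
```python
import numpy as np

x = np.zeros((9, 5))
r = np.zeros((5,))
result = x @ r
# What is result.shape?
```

(9,)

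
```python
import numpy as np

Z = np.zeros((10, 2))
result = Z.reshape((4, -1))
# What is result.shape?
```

(4, 5)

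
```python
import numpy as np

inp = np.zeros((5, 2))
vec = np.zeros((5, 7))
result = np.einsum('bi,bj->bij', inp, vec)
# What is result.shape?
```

(5, 2, 7)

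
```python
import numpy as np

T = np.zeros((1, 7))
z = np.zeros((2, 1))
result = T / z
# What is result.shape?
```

(2, 7)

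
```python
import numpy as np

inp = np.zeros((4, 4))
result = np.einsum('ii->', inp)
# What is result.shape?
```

()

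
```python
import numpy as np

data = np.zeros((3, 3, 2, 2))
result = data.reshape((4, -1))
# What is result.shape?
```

(4, 9)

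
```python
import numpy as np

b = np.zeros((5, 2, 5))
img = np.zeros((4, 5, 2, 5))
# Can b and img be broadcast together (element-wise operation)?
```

Yes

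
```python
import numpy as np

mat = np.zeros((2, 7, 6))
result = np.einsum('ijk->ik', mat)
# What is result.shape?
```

(2, 6)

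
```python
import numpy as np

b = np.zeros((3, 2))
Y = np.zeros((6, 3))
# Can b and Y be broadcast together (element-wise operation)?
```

No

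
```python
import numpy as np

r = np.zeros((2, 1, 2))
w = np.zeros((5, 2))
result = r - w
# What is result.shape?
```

(2, 5, 2)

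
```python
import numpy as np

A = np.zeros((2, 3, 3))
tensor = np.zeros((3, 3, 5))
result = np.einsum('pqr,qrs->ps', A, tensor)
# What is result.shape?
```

(2, 5)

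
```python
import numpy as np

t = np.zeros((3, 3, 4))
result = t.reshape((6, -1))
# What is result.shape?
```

(6, 6)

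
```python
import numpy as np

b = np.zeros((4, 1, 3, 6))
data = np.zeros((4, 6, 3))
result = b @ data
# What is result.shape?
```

(4, 4, 3, 3)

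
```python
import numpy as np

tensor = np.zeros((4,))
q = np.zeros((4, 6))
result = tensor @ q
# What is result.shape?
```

(6,)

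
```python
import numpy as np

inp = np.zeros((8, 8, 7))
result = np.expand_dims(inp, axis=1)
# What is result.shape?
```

(8, 1, 8, 7)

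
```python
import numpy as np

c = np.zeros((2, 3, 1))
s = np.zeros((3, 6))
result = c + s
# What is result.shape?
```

(2, 3, 6)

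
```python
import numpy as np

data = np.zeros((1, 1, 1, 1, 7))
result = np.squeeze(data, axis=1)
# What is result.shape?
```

(1, 1, 1, 7)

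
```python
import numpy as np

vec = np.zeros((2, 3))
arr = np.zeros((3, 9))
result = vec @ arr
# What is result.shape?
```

(2, 9)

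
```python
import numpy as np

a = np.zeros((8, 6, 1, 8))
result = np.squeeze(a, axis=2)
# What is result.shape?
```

(8, 6, 8)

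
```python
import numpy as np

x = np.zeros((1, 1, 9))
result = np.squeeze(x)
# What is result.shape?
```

(9,)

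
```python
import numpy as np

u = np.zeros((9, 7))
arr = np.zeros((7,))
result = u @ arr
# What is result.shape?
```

(9,)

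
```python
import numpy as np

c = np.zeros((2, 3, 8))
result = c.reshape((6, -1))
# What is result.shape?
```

(6, 8)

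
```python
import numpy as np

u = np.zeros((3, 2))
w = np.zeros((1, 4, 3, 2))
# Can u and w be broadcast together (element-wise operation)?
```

Yes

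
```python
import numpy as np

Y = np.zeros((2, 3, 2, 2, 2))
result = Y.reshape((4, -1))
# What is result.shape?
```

(4, 12)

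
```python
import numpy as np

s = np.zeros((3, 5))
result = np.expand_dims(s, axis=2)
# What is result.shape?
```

(3, 5, 1)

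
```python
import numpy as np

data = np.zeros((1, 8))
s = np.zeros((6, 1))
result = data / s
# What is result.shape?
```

(6, 8)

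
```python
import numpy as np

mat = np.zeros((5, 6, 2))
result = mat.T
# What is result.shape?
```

(2, 6, 5)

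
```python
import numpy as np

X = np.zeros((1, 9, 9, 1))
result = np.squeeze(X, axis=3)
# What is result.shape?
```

(1, 9, 9)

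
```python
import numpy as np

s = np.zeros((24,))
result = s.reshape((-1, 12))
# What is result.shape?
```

(2, 12)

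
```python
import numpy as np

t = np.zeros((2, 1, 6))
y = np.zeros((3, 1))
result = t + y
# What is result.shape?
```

(2, 3, 6)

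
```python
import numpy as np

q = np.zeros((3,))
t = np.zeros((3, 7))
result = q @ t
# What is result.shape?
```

(7,)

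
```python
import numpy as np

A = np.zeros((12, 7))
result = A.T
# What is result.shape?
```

(7, 12)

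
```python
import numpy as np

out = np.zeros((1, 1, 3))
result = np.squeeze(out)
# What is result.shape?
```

(3,)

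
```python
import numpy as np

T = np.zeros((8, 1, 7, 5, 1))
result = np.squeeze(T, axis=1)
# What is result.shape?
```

(8, 7, 5, 1)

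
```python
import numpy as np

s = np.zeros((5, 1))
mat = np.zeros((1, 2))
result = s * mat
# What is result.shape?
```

(5, 2)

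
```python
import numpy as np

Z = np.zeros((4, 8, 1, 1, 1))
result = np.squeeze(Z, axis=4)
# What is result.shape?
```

(4, 8, 1, 1)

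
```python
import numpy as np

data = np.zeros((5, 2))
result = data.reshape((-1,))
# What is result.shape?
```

(10,)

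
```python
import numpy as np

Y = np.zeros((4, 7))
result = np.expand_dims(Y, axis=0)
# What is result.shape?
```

(1, 4, 7)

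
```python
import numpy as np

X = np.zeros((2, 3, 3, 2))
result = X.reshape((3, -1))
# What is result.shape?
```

(3, 12)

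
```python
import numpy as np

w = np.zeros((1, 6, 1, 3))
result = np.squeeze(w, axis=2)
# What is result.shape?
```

(1, 6, 3)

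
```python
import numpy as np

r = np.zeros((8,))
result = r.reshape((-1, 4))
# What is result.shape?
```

(2, 4)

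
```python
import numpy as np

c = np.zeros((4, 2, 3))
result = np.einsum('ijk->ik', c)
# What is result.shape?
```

(4, 3)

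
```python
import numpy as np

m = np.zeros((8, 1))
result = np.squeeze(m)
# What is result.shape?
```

(8,)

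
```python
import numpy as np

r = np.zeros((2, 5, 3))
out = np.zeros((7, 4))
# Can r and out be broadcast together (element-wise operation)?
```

No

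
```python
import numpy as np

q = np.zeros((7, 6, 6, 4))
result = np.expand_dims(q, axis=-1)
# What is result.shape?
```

(7, 6, 6, 4, 1)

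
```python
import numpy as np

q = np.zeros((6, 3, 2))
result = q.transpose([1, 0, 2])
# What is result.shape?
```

(3, 6, 2)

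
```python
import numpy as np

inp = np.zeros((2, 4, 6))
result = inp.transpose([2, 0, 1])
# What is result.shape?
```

(6, 2, 4)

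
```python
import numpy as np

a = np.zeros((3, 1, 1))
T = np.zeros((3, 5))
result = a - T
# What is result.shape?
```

(3, 3, 5)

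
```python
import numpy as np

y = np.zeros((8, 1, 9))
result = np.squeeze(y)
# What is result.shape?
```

(8, 9)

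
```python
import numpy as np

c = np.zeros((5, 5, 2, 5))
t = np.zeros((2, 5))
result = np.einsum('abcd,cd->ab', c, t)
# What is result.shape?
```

(5, 5)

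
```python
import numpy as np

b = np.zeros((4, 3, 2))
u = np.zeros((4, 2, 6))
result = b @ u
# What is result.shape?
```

(4, 3, 6)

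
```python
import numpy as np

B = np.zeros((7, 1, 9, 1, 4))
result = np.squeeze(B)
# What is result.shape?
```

(7, 9, 4)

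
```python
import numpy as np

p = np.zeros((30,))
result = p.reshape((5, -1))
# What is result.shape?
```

(5, 6)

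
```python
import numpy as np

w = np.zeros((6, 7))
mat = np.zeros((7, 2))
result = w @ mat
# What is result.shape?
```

(6, 2)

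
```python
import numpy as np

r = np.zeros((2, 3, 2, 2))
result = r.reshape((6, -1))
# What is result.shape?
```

(6, 4)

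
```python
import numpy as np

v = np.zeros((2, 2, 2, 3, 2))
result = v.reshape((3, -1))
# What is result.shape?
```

(3, 16)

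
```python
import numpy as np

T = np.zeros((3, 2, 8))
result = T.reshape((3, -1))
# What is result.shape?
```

(3, 16)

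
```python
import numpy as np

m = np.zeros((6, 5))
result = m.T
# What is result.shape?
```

(5, 6)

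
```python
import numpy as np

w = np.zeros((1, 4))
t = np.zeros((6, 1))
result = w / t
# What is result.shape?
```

(6, 4)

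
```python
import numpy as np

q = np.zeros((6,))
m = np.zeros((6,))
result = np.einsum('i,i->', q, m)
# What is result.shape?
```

()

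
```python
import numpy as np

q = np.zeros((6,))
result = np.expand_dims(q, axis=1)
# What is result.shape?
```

(6, 1)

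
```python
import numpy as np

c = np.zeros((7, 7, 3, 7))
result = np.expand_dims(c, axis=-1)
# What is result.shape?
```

(7, 7, 3, 7, 1)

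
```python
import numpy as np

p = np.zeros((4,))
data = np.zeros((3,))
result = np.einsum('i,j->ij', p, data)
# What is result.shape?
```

(4, 3)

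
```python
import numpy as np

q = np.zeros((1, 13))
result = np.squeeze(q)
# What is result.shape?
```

(13,)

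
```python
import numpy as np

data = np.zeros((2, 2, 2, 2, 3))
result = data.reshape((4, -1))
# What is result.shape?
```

(4, 12)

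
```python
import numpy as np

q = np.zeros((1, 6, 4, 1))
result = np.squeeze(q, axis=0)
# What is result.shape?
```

(6, 4, 1)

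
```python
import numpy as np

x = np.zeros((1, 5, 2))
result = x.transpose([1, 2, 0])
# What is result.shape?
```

(5, 2, 1)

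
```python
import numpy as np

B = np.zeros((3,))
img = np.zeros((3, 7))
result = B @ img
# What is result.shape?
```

(7,)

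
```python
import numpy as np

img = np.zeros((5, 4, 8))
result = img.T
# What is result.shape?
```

(8, 4, 5)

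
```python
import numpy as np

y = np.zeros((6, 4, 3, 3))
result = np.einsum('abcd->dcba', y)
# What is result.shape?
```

(3, 3, 4, 6)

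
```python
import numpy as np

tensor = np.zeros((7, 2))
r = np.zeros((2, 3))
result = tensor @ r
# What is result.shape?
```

(7, 3)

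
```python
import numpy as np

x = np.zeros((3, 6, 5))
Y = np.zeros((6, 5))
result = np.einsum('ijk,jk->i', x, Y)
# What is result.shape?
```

(3,)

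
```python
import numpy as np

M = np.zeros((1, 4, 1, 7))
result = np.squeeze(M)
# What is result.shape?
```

(4, 7)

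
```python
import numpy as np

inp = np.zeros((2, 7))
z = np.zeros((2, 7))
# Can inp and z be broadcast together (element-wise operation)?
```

Yes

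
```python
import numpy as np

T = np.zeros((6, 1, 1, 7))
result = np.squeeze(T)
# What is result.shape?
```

(6, 7)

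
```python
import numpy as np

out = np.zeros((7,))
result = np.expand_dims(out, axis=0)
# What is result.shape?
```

(1, 7)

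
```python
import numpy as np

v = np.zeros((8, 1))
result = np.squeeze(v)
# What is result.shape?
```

(8,)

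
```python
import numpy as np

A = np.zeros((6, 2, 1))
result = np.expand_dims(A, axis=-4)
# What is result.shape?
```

(1, 6, 2, 1)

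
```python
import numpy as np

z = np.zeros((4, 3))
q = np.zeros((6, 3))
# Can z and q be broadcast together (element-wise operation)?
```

No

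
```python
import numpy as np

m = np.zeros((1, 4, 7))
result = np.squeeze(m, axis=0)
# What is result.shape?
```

(4, 7)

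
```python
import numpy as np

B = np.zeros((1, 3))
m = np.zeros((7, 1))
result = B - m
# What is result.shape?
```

(7, 3)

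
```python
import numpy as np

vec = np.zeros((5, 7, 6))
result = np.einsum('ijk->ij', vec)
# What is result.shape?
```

(5, 7)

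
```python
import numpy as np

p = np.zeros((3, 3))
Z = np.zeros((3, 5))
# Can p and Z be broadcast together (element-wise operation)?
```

No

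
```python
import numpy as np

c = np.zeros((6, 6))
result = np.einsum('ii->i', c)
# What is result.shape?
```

(6,)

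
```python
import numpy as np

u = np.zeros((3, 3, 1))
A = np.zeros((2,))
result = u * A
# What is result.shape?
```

(3, 3, 2)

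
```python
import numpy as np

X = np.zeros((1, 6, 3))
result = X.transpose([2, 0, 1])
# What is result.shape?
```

(3, 1, 6)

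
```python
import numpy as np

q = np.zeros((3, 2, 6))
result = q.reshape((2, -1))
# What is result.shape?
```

(2, 18)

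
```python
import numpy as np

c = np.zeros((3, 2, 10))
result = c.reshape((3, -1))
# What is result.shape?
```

(3, 20)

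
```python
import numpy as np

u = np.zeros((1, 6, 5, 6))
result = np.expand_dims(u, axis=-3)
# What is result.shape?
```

(1, 6, 1, 5, 6)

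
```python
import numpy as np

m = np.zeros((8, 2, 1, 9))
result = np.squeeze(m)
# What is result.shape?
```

(8, 2, 9)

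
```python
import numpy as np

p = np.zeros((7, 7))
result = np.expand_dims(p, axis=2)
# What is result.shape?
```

(7, 7, 1)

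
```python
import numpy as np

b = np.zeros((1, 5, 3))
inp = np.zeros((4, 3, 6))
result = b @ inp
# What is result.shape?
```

(4, 5, 6)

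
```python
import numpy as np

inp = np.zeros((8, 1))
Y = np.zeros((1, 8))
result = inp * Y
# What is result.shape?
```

(8, 8)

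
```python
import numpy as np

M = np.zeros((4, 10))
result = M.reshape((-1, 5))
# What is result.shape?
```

(8, 5)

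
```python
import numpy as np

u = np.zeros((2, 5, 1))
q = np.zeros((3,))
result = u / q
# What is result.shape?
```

(2, 5, 3)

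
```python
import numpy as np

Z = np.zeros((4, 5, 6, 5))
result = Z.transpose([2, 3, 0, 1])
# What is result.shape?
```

(6, 5, 4, 5)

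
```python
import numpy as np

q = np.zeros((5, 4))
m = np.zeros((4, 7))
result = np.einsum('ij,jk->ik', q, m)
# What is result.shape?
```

(5, 7)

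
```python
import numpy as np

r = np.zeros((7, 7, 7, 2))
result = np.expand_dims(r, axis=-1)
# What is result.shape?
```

(7, 7, 7, 2, 1)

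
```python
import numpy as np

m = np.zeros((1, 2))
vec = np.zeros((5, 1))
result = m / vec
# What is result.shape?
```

(5, 2)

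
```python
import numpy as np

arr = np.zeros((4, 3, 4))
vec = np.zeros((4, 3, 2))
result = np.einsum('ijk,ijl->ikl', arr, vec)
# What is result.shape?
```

(4, 4, 2)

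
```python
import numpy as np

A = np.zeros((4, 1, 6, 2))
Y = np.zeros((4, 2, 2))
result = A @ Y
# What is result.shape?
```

(4, 4, 6, 2)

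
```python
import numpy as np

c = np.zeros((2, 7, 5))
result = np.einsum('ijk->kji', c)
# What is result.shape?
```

(5, 7, 2)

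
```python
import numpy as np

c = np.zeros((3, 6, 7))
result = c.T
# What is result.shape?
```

(7, 6, 3)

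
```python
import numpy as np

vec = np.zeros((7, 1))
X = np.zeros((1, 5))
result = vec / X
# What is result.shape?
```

(7, 5)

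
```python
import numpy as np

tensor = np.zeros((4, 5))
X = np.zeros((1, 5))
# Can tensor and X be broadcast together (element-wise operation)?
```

Yes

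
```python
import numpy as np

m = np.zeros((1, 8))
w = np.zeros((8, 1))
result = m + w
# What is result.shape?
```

(8, 8)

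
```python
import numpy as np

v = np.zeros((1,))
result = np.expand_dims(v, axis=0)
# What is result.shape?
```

(1, 1)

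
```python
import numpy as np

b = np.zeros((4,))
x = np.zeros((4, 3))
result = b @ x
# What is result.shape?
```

(3,)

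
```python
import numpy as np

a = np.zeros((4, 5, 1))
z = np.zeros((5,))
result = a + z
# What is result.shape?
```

(4, 5, 5)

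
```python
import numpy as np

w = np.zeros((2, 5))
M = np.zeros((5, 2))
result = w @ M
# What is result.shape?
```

(2, 2)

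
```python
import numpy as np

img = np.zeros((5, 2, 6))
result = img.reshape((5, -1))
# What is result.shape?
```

(5, 12)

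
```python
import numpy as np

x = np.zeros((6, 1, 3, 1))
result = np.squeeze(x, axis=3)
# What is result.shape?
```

(6, 1, 3)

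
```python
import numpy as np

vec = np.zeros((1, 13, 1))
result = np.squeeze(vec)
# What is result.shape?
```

(13,)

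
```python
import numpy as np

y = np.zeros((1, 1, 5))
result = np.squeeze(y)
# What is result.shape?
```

(5,)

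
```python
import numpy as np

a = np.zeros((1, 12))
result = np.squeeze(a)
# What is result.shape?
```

(12,)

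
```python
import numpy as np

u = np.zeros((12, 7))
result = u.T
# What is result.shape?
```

(7, 12)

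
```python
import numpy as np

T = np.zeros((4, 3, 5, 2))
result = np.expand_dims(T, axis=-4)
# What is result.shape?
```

(4, 1, 3, 5, 2)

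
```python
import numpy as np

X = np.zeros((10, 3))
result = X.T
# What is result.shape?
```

(3, 10)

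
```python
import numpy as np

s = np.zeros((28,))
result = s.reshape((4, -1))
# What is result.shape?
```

(4, 7)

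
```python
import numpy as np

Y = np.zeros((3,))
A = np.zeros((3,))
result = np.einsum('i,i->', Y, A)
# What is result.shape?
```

()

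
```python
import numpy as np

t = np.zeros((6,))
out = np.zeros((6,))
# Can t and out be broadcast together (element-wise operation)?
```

Yes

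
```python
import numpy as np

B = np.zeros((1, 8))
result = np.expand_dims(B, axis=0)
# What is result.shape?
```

(1, 1, 8)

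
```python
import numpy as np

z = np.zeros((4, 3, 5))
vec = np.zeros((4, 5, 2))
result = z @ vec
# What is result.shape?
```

(4, 3, 2)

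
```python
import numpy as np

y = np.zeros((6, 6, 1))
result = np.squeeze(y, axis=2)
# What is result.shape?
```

(6, 6)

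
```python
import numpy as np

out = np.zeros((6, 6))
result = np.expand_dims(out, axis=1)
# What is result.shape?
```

(6, 1, 6)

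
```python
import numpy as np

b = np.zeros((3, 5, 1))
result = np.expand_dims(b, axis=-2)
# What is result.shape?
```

(3, 5, 1, 1)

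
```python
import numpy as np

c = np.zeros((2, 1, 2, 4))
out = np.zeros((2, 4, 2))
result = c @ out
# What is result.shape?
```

(2, 2, 2, 2)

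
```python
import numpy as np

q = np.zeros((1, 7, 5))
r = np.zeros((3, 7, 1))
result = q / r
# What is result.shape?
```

(3, 7, 5)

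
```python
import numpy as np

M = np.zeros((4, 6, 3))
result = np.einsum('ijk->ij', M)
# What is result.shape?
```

(4, 6)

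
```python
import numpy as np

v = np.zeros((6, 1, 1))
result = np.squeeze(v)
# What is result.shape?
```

(6,)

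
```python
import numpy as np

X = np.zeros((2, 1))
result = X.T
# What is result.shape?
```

(1, 2)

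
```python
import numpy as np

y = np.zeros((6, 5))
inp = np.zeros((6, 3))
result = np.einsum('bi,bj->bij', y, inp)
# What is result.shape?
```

(6, 5, 3)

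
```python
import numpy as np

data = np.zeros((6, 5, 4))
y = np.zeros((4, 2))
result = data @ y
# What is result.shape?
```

(6, 5, 2)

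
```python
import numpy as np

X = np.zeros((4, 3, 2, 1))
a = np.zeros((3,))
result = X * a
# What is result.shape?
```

(4, 3, 2, 3)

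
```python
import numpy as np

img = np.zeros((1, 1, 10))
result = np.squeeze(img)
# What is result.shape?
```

(10,)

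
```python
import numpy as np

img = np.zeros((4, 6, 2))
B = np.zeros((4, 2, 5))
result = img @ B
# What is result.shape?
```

(4, 6, 5)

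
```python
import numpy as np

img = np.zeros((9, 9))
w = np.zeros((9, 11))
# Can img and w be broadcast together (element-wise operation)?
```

No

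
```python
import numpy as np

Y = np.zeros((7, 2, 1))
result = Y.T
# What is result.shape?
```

(1, 2, 7)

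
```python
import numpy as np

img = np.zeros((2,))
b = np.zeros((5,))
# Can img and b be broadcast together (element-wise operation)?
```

No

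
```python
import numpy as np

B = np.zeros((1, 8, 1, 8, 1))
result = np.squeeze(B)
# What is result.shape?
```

(8, 8)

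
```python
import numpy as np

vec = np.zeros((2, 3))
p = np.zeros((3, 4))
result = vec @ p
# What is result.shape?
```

(2, 4)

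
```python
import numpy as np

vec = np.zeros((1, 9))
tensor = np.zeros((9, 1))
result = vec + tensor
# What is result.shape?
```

(9, 9)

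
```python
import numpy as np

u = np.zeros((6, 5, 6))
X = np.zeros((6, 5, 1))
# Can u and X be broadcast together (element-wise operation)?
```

Yes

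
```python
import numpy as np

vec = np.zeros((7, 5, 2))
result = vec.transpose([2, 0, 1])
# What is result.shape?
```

(2, 7, 5)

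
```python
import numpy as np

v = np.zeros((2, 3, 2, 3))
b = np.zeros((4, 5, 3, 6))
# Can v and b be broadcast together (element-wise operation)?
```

No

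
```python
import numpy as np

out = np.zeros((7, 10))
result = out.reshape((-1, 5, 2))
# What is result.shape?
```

(7, 5, 2)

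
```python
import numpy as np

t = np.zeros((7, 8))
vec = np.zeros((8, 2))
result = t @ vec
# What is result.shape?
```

(7, 2)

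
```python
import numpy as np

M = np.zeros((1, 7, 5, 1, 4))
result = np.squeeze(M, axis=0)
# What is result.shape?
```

(7, 5, 1, 4)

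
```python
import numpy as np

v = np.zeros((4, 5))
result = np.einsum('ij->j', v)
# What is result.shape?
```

(5,)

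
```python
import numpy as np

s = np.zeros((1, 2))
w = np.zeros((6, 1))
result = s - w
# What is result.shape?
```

(6, 2)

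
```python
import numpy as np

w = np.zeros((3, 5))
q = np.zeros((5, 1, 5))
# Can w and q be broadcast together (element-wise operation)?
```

Yes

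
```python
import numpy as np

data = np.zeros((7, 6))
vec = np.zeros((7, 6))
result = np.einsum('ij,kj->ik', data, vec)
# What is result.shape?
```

(7, 7)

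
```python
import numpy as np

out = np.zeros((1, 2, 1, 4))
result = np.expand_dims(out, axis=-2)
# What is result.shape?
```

(1, 2, 1, 1, 4)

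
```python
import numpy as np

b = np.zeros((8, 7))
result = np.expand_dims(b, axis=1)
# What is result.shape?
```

(8, 1, 7)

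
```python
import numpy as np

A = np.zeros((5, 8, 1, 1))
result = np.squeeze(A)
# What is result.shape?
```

(5, 8)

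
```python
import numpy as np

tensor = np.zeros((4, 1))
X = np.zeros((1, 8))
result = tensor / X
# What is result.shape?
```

(4, 8)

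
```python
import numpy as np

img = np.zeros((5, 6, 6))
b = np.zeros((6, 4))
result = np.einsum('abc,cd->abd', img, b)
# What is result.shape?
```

(5, 6, 4)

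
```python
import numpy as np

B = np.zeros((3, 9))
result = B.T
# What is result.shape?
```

(9, 3)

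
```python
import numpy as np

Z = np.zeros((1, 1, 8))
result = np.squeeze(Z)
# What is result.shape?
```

(8,)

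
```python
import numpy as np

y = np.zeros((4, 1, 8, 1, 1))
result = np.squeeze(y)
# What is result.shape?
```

(4, 8)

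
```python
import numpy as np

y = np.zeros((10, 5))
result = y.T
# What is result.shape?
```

(5, 10)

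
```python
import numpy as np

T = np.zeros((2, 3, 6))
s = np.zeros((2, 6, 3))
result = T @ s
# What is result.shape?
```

(2, 3, 3)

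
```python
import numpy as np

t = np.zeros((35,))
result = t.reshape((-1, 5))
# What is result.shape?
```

(7, 5)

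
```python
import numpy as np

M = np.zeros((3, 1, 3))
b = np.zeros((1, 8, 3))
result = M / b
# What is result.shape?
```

(3, 8, 3)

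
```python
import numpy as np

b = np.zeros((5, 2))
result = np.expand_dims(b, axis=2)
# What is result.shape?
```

(5, 2, 1)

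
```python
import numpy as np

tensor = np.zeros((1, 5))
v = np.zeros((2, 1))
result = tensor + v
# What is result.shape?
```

(2, 5)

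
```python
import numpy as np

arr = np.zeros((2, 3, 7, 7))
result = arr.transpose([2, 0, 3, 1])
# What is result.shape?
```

(7, 2, 7, 3)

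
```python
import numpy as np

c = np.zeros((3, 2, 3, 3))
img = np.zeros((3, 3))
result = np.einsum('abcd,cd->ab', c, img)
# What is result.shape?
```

(3, 2)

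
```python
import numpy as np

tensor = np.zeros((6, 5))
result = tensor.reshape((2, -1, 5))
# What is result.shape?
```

(2, 3, 5)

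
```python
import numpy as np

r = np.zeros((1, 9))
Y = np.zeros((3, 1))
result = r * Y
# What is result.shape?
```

(3, 9)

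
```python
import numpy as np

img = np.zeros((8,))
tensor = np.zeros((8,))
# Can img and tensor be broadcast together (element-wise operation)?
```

Yes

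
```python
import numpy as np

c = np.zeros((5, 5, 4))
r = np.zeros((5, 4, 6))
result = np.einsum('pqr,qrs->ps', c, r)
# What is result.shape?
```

(5, 6)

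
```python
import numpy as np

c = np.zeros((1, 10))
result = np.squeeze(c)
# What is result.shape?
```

(10,)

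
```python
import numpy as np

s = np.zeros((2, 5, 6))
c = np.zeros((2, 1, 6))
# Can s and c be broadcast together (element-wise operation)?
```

Yes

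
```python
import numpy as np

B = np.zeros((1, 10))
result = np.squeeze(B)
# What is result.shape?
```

(10,)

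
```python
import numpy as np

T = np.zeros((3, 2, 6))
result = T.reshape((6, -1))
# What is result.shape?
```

(6, 6)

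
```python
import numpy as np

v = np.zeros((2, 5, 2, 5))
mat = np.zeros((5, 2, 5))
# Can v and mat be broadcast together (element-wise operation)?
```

Yes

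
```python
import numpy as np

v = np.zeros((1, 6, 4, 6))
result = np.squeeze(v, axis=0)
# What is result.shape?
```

(6, 4, 6)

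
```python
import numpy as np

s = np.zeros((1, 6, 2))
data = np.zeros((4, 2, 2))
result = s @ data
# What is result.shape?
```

(4, 6, 2)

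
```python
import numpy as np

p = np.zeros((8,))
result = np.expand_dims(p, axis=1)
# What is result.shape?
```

(8, 1)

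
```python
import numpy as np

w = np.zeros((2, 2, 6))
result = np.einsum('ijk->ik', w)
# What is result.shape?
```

(2, 6)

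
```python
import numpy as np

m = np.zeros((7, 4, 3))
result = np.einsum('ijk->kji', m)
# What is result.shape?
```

(3, 4, 7)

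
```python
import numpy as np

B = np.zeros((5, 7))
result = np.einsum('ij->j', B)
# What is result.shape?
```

(7,)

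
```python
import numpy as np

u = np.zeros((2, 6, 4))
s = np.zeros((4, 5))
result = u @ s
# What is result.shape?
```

(2, 6, 5)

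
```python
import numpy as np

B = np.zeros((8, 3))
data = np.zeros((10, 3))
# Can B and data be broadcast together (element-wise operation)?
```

No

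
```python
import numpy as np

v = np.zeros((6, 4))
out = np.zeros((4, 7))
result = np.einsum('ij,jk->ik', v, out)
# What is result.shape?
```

(6, 7)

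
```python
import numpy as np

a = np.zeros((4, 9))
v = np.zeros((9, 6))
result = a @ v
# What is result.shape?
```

(4, 6)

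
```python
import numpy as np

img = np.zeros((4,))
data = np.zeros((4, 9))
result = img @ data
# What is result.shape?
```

(9,)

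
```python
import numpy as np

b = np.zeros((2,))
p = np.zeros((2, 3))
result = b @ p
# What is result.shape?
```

(3,)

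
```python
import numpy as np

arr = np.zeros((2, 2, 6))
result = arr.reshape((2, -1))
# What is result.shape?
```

(2, 12)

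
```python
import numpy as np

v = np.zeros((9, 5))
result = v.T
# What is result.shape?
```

(5, 9)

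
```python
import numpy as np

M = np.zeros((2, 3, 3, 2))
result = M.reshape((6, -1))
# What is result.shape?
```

(6, 6)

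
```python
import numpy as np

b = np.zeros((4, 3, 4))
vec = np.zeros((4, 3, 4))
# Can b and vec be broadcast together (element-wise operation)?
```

Yes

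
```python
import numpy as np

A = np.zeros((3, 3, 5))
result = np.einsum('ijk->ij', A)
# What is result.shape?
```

(3, 3)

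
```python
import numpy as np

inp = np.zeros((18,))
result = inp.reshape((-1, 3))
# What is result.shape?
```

(6, 3)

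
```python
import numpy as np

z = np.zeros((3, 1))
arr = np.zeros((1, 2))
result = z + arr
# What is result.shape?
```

(3, 2)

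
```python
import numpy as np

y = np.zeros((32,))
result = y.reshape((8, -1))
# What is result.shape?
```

(8, 4)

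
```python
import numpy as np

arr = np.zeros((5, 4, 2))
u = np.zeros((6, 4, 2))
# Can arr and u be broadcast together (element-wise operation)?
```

No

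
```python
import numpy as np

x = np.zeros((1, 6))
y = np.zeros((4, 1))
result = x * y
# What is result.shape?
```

(4, 6)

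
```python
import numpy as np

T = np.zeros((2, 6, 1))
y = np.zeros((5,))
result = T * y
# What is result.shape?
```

(2, 6, 5)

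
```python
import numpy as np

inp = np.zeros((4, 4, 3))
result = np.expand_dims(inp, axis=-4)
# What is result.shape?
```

(1, 4, 4, 3)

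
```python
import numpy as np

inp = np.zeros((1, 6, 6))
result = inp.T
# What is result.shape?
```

(6, 6, 1)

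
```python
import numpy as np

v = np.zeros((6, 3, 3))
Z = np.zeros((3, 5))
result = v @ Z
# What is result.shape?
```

(6, 3, 5)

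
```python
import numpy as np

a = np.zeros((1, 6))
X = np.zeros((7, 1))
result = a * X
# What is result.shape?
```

(7, 6)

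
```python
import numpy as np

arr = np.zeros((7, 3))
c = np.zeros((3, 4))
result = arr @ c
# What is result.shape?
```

(7, 4)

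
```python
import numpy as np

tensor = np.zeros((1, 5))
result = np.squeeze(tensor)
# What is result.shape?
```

(5,)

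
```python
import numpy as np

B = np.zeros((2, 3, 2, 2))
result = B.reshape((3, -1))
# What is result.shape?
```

(3, 8)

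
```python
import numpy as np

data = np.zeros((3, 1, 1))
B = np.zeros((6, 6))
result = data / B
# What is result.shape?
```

(3, 6, 6)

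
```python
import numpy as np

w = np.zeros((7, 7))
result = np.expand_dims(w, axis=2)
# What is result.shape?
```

(7, 7, 1)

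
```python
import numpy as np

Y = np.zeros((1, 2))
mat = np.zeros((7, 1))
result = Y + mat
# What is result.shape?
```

(7, 2)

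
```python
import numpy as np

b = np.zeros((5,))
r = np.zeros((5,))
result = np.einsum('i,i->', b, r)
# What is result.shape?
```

()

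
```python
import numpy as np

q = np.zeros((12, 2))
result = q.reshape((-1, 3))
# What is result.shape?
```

(8, 3)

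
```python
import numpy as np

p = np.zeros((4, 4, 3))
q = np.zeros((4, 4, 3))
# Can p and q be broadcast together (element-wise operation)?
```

Yes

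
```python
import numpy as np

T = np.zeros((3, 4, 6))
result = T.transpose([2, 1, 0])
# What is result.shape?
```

(6, 4, 3)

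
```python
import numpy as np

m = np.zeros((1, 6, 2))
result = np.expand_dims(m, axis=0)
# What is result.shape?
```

(1, 1, 6, 2)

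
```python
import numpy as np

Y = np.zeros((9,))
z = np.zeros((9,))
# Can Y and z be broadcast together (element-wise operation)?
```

Yes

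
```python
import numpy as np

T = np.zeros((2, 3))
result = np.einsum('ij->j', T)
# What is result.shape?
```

(3,)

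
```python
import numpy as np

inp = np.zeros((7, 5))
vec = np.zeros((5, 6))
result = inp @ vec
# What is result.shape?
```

(7, 6)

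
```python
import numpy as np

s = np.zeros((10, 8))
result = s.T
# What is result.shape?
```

(8, 10)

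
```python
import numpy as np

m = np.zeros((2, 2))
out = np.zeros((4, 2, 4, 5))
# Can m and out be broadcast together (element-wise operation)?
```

No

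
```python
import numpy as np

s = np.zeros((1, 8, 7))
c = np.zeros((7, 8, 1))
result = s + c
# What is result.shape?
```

(7, 8, 7)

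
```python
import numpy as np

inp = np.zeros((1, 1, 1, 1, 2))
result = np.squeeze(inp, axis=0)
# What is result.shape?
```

(1, 1, 1, 2)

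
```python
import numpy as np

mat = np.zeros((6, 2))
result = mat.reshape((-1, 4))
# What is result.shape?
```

(3, 4)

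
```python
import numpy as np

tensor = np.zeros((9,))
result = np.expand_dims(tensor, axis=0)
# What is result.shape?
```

(1, 9)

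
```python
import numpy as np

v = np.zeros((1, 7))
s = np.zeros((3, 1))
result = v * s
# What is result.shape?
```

(3, 7)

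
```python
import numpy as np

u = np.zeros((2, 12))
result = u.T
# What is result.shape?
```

(12, 2)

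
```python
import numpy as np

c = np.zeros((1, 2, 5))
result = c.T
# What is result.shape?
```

(5, 2, 1)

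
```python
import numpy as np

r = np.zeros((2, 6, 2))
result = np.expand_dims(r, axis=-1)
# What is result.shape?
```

(2, 6, 2, 1)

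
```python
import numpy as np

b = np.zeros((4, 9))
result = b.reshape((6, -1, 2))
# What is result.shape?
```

(6, 3, 2)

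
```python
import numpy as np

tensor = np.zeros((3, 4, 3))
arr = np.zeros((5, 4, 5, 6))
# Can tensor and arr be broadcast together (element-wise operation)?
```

No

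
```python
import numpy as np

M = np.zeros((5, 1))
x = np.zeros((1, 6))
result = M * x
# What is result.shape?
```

(5, 6)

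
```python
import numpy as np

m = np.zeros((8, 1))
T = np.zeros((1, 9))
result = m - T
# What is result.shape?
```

(8, 9)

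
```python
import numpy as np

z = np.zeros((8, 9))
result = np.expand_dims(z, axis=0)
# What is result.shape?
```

(1, 8, 9)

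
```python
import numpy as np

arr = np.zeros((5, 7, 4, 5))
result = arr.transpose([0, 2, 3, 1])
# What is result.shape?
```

(5, 4, 5, 7)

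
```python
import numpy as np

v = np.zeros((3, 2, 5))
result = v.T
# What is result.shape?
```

(5, 2, 3)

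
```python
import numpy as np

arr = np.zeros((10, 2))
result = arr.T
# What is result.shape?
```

(2, 10)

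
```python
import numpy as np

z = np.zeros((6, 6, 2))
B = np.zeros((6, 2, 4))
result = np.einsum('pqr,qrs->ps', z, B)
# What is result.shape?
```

(6, 4)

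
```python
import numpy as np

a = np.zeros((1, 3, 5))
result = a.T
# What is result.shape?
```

(5, 3, 1)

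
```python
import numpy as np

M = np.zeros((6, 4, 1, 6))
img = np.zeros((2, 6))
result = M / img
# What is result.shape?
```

(6, 4, 2, 6)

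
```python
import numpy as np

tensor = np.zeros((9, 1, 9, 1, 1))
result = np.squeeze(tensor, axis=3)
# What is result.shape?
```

(9, 1, 9, 1)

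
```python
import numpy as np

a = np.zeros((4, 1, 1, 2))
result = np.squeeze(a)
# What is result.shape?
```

(4, 2)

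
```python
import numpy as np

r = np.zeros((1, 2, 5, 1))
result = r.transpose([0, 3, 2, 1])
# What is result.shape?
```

(1, 1, 5, 2)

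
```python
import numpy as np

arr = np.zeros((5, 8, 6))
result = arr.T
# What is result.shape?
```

(6, 8, 5)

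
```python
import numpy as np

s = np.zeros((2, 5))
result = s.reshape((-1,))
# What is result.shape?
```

(10,)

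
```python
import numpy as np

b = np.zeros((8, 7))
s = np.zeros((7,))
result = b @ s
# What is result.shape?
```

(8,)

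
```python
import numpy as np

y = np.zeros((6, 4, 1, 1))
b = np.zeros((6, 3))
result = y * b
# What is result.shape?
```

(6, 4, 6, 3)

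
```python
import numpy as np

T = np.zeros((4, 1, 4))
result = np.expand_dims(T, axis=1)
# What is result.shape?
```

(4, 1, 1, 4)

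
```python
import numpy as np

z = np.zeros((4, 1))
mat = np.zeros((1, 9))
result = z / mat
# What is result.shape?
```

(4, 9)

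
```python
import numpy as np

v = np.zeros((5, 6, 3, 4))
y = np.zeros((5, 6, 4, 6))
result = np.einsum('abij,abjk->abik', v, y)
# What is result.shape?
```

(5, 6, 3, 6)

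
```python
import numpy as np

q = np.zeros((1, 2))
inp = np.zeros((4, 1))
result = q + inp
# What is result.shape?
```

(4, 2)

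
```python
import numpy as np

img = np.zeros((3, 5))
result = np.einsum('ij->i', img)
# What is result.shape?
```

(3,)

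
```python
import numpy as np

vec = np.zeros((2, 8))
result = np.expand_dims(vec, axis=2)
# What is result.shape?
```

(2, 8, 1)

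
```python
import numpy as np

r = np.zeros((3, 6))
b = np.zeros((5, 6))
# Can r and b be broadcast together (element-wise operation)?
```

No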